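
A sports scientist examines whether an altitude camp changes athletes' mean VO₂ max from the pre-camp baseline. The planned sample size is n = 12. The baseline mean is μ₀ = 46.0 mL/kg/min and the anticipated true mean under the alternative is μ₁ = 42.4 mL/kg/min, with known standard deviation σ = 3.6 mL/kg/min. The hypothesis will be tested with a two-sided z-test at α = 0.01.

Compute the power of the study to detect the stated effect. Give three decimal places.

Standardized effect: d = |μ₁ − μ₀| / σ = |42.4 − 46.0| / 3.6 = 1.0000
Noncentrality parameter: δ = d·√n = 1.0000 × √12 = 3.4641
Critical value for a two-sided test at α = 0.01: z_{α/2} = 2.576.
Power = Φ(δ − 2.576) + Φ(−δ − 2.576) = Φ(0.888) + Φ(-6.040) = 0.8128 + 0.0000 = 0.8128.

Power ≈ 0.813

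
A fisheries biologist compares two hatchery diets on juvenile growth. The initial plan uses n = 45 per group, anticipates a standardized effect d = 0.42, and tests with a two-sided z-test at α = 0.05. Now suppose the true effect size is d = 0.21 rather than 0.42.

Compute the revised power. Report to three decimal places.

With d = 0.21: δ = d·√(n/2) = 0.21 × √(45/2) = 0.9961. Critical value z_{0.025} = 1.960.
Revised power = Φ(δ − 1.960) + Φ(−δ − 1.960) = Φ(-0.964) + Φ(-2.956) = 0.1676 + 0.0016 = 0.1691.

Power ≈ 0.169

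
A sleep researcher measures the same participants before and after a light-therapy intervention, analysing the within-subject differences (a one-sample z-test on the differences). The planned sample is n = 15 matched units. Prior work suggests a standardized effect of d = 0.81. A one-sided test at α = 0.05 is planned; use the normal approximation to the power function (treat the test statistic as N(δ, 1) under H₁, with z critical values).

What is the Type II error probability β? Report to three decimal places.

Noncentrality parameter: δ = d·√n = 0.81 × √15 = 3.1371
Critical value for a one-sided test at α = 0.05: z_α = 1.645.
Power = P(Z > 1.645 − δ) = Φ(1.492) = 0.9322.
Type II error: β = 1 − power = 1 − 0.9322 = 0.0678.

β ≈ 0.068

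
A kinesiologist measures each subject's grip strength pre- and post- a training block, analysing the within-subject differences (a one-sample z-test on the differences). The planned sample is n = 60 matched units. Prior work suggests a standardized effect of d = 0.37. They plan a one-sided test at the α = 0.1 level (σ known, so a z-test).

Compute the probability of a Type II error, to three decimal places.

Noncentrality parameter: δ = d·√n = 0.37 × √60 = 2.8660
One-sided α = 0.1 → critical value z_{0.1} = 1.282.
Power = P(Z > 1.282 − δ) = Φ(1.584) = 0.9435.
Type II error: β = 1 − power = 1 − 0.9435 = 0.0565.

β ≈ 0.057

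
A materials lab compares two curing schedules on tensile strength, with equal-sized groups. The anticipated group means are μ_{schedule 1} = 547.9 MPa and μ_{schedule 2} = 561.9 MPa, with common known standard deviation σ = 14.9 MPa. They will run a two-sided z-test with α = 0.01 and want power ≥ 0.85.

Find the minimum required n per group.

Standardized effect: d = |μ_{schedule 1} − μ_{schedule 2}| / σ = |547.9 − 561.9| / 14.9 = 0.9396
For power 0.85 need Φ(δ − z_{0.005}) = 0.85, so δ = z_{0.005} + z_{0.15} = 2.576 + 1.036 = 3.612.
(Ignoring the negligible lower-tail rejection probability gives the usual closed-form inversion.)
δ = d·√(n/2) ⇒ n = 2(δ/d)² = 2 × (3.612 / 0.9396)² = 29.56.
Round up to the next whole unit.

n = 30 per group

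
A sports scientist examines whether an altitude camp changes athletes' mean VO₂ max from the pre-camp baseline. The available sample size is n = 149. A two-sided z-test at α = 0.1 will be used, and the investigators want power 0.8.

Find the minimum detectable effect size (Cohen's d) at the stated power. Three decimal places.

d ≈ 0.204

Required noncentrality: δ = z_{0.05} + z_{0.20} = 1.645 + 0.842 = 2.486.
(The second rejection-region term Φ(−δ − z_{α/2}) is negligible and dropped.)
δ = d·√n ⇒ d = δ/√n = 2.486/√149 = 0.2037.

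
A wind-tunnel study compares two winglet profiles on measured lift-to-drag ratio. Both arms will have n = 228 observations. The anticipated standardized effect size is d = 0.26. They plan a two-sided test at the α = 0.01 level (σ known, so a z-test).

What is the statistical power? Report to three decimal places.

Noncentrality parameter: δ = d·√(n/2) = 0.26 × √(228/2) = 2.7760
Critical value for a two-sided test at α = 0.01: z_{α/2} = 2.576.
Power = Φ(δ − 2.576) + Φ(−δ − 2.576) = Φ(0.200) + Φ(-5.352) = 0.5793 + 0.0000 = 0.5793.

Power ≈ 0.579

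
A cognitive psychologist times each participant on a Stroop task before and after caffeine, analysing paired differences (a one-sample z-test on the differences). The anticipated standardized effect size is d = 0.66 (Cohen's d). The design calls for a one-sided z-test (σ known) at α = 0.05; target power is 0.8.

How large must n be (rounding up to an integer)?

Set Φ(δ − 1.645) = 0.8; then δ − 1.645 = Φ⁻¹(0.8) = 0.842, giving δ = 2.486.
δ = d·√n ⇒ n = (δ/d)² = (2.486 / 0.66)² = 14.19.
Rounding up, n = 15.

n = 15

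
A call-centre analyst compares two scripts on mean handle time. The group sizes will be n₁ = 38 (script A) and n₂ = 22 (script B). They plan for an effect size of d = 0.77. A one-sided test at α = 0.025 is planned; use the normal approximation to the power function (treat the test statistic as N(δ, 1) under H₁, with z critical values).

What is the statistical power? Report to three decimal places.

Power ≈ 0.820

Noncentrality parameter: δ = d / √(1/n₁ + 1/n₂) = 0.77 / √(1/38 + 1/22) = 2.8742
Critical value for a one-sided test at α = 0.025: z_α = 1.960.
Power = Φ(δ − 1.960) = Φ(0.914) = 0.8197.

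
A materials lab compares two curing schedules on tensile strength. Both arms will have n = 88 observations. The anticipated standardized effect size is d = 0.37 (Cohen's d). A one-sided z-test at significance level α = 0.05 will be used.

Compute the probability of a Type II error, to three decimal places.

Noncentrality parameter: δ = d·√(n/2) = 0.37 × √(88/2) = 2.4543
One-sided α = 0.05 → critical value z_{0.05} = 1.645.
Power = Φ(δ − 1.645) = Φ(0.809) = 0.7909.
Type II error: β = 1 − power = 1 − 0.7909 = 0.2091.

β ≈ 0.209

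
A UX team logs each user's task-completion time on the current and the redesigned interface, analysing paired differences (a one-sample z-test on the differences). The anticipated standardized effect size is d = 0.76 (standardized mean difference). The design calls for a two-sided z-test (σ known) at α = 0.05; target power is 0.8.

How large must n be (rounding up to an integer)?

For power 0.8 need Φ(δ − z_{0.025}) = 0.8, so δ = z_{0.025} + z_{0.20} = 1.960 + 0.842 = 2.802.
(Ignoring the negligible lower-tail rejection probability gives the usual closed-form inversion.)
δ = d·√n ⇒ n = (δ/d)² = (2.802 / 0.76)² = 13.59.
Round up to the next whole unit.

n = 14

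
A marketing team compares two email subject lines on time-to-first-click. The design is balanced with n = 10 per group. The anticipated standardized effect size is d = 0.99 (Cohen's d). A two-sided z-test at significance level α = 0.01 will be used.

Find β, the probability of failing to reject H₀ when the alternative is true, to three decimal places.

Noncentrality parameter: δ = d·√(n/2) = 0.99 × √(10/2) = 2.2137
Critical value for a two-sided test at α = 0.01: z_{α/2} = 2.576.
Power = Φ(δ − 2.576) + Φ(−δ − 2.576) = Φ(-0.362) + Φ(-4.790) = 0.3586 + 0.0000 = 0.3586.
Type II error: β = 1 − power = 1 − 0.3586 = 0.6414.

β ≈ 0.641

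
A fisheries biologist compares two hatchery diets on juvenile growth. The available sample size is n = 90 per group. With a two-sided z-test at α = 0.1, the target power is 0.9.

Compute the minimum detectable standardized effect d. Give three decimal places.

Need Φ(δ − 1.645) = 0.9, so δ = 1.645 + 1.282 = 2.926.
(The second rejection-region term Φ(−δ − z_{α/2}) is negligible and dropped.)
δ = d·√(n/2) ⇒ d = δ/√(n/2) = 2.926/√(90/2) = 0.4362.

d ≈ 0.436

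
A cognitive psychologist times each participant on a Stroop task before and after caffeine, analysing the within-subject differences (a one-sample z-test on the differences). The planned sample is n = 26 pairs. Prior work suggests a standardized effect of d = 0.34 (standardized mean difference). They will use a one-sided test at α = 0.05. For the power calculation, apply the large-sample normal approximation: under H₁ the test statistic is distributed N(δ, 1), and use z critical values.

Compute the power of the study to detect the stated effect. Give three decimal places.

Noncentrality parameter: λ = d·√n = 0.34 × √26 = 1.7337
One-sided α = 0.05 → critical value z_{0.05} = 1.645.
Power = Φ(λ − 1.645) = Φ(0.089) = 0.5354.

Power ≈ 0.535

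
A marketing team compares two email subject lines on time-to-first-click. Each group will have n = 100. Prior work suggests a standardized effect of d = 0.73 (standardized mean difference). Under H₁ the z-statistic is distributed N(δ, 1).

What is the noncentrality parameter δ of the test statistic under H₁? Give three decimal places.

δ = d·√(n/2) = 0.73 × √(100/2) = 5.1619

δ ≈ 5.162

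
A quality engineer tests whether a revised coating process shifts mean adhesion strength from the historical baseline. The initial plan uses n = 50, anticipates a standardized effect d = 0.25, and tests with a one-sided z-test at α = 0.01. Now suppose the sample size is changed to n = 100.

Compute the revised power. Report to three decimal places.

With n = 100: δ = d·√n = 0.25 × √100 = 2.5000. Critical value z_{0.01} = 2.326.
Revised power = Φ(δ − 2.326) = Φ(0.174) = 0.5689.

Power ≈ 0.569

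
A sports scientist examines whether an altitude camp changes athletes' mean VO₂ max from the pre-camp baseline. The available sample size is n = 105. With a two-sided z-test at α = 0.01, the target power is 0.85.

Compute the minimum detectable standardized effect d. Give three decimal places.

d ≈ 0.353

Need Φ(δ − 2.576) = 0.85, so δ = 2.576 + 1.036 = 3.612.
(Lower-tail contribution to power is negligible for δ > 0.)
δ = d·√n ⇒ d = δ/√n = 3.612/√105 = 0.3525.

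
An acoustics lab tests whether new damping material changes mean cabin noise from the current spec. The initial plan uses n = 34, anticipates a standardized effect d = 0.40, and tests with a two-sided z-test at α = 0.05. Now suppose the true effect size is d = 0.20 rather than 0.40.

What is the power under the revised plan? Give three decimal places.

Power ≈ 0.215

With d = 0.20: δ = d·√n = 0.20 × √34 = 1.1662. Critical value z_{0.025} = 1.960.
Revised power = Φ(δ − 1.960) + Φ(−δ − 1.960) = Φ(-0.794) + Φ(-3.126) = 0.2137 + 0.0009 = 0.2145.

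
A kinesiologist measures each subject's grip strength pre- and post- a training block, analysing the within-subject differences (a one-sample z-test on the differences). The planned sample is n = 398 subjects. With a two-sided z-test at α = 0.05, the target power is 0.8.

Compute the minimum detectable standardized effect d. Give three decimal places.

d ≈ 0.140

Required noncentrality: δ = z_{0.025} + z_{0.20} = 1.960 + 0.842 = 2.802.
(The second rejection-region term Φ(−δ − z_{α/2}) is negligible and dropped.)
δ = d·√n ⇒ d = δ/√n = 2.802/√398 = 0.1404.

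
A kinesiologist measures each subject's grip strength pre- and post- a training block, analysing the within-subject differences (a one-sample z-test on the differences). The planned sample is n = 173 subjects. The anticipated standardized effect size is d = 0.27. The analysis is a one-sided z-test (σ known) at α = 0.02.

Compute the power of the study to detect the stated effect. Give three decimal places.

Power ≈ 0.933

Noncentrality parameter: δ = d·√n = 0.27 × √173 = 3.5513
One-sided α = 0.02 → critical value z_{0.02} = 2.054.
Power = Φ(δ − 2.054) = Φ(1.498) = 0.9329.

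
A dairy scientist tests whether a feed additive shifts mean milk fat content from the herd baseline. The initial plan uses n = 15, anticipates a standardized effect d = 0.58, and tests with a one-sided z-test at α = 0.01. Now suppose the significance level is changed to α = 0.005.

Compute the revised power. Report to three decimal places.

Power ≈ 0.371

δ = d·√n = 0.58 × √15 = 2.2463 (unchanged). New critical value: z_{0.005} = 2.576.
Revised power = P(Z > 2.576 − δ) = Φ(-0.329) = 0.3709.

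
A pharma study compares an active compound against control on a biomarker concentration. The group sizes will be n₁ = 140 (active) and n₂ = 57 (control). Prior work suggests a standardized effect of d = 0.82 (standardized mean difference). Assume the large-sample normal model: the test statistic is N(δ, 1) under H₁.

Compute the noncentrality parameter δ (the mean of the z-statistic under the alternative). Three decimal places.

δ = d / √(1/n₁ + 1/n₂) = 0.82 / √(1/140 + 1/57) = 5.2189

δ ≈ 5.219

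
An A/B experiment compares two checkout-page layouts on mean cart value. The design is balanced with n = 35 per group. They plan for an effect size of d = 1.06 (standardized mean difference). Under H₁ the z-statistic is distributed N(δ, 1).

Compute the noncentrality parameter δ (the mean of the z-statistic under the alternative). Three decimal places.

δ = d·√(n/2) = 1.06 × √(35/2) = 4.4343

δ ≈ 4.434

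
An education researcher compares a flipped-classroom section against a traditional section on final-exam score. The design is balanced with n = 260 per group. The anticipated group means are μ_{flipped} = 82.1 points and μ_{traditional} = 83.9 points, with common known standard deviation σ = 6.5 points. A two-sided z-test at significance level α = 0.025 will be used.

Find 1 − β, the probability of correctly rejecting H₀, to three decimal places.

Power ≈ 0.820

Standardized effect: d = |μ_{flipped} − μ_{traditional}| / σ = |82.1 − 83.9| / 6.5 = 0.2769
Noncentrality parameter: δ = d·√(n/2) = 0.2769 × √(260/2) = 3.1574
Two-sided α = 0.025 → critical value z_{0.0125} = 2.241.
Power = Φ(δ − 2.241) + Φ(−δ − 2.241) = Φ(0.916) + Φ(-5.399) = 0.8202 + 0.0000 = 0.8202.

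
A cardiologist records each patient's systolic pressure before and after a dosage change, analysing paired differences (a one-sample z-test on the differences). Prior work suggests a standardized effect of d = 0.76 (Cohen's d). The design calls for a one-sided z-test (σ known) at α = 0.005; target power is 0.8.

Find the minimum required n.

For power 0.8 need Φ(δ − z_{0.005}) = 0.8, so δ = z_{0.005} + z_{0.20} = 2.576 + 0.842 = 3.417.
δ = d·√n ⇒ n = (δ/d)² = (3.417 / 0.76)² = 20.22.
Round up to the next whole unit.

n = 21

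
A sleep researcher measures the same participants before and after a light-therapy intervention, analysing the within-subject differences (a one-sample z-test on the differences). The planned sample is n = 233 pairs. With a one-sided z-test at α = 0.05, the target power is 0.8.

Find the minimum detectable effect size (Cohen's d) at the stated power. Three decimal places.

Need Φ(δ − 1.645) = 0.8, so δ = 1.645 + 0.842 = 2.486.
δ = d·√n ⇒ d = δ/√n = 2.486/√233 = 0.1629.

d ≈ 0.163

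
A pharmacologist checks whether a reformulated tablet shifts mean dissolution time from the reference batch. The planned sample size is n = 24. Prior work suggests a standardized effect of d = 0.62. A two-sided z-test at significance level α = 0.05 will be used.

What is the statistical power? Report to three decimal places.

Noncentrality parameter: δ = d·√n = 0.62 × √24 = 3.0374
Critical value for a two-sided test at α = 0.05: z_{α/2} = 1.960.
Power = Φ(δ − 1.960) + Φ(−δ − 1.960) = Φ(1.077) + Φ(-4.997) = 0.8593 + 0.0000 = 0.8594.

Power ≈ 0.859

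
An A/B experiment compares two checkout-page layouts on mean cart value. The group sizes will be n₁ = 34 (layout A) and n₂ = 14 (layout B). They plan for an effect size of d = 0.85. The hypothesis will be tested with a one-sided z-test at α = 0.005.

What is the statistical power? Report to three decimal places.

Power ≈ 0.540

Noncentrality parameter: δ = d / √(1/n₁ + 1/n₂) = 0.85 / √(1/34 + 1/14) = 2.6767
One-sided α = 0.005 → critical value z_{0.005} = 2.576.
Power = P(Z > 2.576 − δ) = Φ(0.101) = 0.5402.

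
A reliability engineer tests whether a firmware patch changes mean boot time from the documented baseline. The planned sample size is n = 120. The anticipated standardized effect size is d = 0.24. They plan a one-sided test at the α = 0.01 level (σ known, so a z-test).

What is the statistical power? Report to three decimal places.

Power ≈ 0.619

Noncentrality parameter: δ = d·√n = 0.24 × √120 = 2.6291
Critical value for a one-sided test at α = 0.01: z_α = 2.326.
Power = P(Z > 2.326 − δ) = Φ(0.303) = 0.6189.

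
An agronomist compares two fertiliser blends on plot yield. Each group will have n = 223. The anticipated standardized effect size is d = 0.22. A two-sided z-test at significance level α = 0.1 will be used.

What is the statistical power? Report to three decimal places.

Noncentrality parameter: δ = d·√(n/2) = 0.22 × √(223/2) = 2.3231
Two-sided α = 0.1 → critical value z_{0.05} = 1.645.
Power = Φ(δ − 1.645) + Φ(−δ − 1.645) = Φ(0.678) + Φ(-3.968) = 0.7512 + 0.0000 = 0.7512.

Power ≈ 0.751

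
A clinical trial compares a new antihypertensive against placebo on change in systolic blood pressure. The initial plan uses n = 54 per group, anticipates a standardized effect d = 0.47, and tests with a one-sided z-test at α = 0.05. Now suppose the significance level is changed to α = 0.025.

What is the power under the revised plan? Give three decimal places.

δ = d·√(n/2) = 0.47 × √(54/2) = 2.4422 (unchanged). New critical value: z_{0.025} = 1.960.
Revised power = P(Z > 1.960 − δ) = Φ(0.482) = 0.6852.

Power ≈ 0.685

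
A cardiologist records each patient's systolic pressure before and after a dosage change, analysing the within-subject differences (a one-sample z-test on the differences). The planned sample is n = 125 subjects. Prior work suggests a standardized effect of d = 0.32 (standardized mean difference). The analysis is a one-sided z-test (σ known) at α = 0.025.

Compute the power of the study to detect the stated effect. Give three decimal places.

Noncentrality parameter: δ = d·√n = 0.32 × √125 = 3.5777
Critical value for a one-sided test at α = 0.025: z_α = 1.960.
Power = Φ(δ − 1.960) = Φ(1.618) = 0.9471.

Power ≈ 0.947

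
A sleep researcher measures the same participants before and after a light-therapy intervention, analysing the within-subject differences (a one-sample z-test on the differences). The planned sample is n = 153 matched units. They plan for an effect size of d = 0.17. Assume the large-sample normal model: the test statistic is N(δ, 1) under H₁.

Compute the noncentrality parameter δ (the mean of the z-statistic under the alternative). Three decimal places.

δ = d·√n = 0.17 × √153 = 2.1028

δ ≈ 2.103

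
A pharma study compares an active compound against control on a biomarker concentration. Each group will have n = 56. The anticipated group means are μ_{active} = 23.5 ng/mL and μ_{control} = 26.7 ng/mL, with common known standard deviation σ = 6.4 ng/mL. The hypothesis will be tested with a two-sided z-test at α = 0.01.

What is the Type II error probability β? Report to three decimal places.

Standardized effect: d = |μ_{active} − μ_{control}| / σ = |23.5 − 26.7| / 6.4 = 0.5000
Noncentrality parameter: δ = d·√(n/2) = 0.5000 × √(56/2) = 2.6458
Critical value for a two-sided test at α = 0.01: z_{α/2} = 2.576.
Power = Φ(δ − 2.576) + Φ(−δ − 2.576) = Φ(0.070) + Φ(-5.222) = 0.5279 + 0.0000 = 0.5279.
Type II error: β = 1 − power = 1 − 0.5279 = 0.4721.

β ≈ 0.472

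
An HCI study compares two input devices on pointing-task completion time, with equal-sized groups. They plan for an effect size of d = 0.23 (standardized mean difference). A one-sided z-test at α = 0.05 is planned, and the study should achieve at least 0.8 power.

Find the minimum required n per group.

For power 0.8 need Φ(δ − z_{0.05}) = 0.8, so δ = z_{0.05} + z_{0.20} = 1.645 + 0.842 = 2.486.
δ = d·√(n/2) ⇒ n = 2(δ/d)² = 2 × (2.486 / 0.23)² = 233.75.
Rounding up, n = 234 per group.

n = 234 per group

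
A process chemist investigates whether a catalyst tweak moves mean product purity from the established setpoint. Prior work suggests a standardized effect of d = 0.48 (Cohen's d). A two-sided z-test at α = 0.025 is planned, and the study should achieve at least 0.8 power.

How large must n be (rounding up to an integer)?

For power 0.8 need Φ(δ − z_{0.0125}) = 0.8, so δ = z_{0.0125} + z_{0.20} = 2.241 + 0.842 = 3.083.
(The Φ(−δ − z_{α/2}) term is vanishingly small for δ > 0 and is dropped in the standard sample-size formula.)
δ = d·√n ⇒ n = (δ/d)² = (3.083 / 0.48)² = 41.25.
Rounding up, n = 42.

n = 42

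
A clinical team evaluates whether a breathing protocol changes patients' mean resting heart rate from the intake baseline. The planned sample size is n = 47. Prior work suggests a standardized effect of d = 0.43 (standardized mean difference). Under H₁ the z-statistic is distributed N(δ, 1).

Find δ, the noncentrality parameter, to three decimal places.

δ = d·√n = 0.43 × √47 = 2.9479

δ ≈ 2.948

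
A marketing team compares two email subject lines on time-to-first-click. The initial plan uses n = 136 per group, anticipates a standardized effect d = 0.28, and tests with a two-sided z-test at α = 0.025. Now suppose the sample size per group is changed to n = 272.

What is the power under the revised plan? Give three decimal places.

Power ≈ 0.847

With n = 272 per group: δ = d·√(n/2) = 0.28 × √(272/2) = 3.2653. Critical value z_{0.0125} = 2.241.
Revised power = Φ(δ − 2.241) + Φ(−δ − 2.241) = Φ(1.024) + Φ(-5.507) = 0.8471 + 0.0000 = 0.8471.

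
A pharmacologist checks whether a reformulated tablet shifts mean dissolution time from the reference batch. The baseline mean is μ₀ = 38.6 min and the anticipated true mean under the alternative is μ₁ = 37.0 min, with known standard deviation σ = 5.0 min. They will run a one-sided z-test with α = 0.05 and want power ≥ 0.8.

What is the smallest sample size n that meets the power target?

n = 61

Standardized effect: d = |μ₁ − μ₀| / σ = |37.0 − 38.6| / 5.0 = 0.3200
Set Φ(δ − 1.645) = 0.8; then δ − 1.645 = Φ⁻¹(0.8) = 0.842, giving δ = 2.486.
δ = d·√n ⇒ n = (δ/d)² = (2.486 / 0.3200)² = 60.38.
Rounding up, n = 61.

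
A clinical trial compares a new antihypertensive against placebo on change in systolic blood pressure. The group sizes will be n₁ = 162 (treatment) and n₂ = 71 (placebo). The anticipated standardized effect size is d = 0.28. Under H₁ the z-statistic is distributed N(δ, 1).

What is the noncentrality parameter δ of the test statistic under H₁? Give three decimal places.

δ ≈ 1.967

The noncentrality parameter scales effect size by the design's sample-size factor: δ = d / √(1/n₁ + 1/n₂) = 0.28 / √(1/162 + 1/71) = 1.9673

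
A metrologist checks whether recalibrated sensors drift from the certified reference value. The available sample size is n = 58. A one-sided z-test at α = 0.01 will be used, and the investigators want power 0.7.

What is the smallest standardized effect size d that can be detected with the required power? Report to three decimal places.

d ≈ 0.374

Required noncentrality: δ = z_{0.01} + z_{0.30} = 2.326 + 0.524 = 2.851.
δ = d·√n ⇒ d = δ/√n = 2.851/√58 = 0.3743.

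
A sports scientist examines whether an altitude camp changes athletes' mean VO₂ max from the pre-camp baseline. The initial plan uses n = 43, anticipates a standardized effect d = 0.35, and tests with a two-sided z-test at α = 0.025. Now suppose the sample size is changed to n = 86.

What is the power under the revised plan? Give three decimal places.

Power ≈ 0.842

With n = 86: δ = d·√n = 0.35 × √86 = 3.2458. Critical value z_{0.0125} = 2.241.
Revised power = Φ(δ − 2.241) + Φ(−δ − 2.241) = Φ(1.004) + Φ(-5.487) = 0.8424 + 0.0000 = 0.8424.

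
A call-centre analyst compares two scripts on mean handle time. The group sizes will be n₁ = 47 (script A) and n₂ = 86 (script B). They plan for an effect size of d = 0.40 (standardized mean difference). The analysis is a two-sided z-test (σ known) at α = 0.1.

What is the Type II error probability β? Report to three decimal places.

β ≈ 0.288

Noncentrality parameter: δ = d / √(1/n₁ + 1/n₂) = 0.40 / √(1/47 + 1/86) = 2.2051
Two-sided α = 0.1 → critical value z_{0.05} = 1.645.
Power = Φ(δ − 1.645) + Φ(−δ − 1.645) = Φ(0.560) + Φ(-3.850) = 0.7124 + 0.0001 = 0.7124.
Type II error: β = 1 − power = 1 − 0.7124 = 0.2876.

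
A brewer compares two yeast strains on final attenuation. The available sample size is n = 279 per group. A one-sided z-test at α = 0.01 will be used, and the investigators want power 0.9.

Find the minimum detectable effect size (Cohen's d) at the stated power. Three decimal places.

Need Φ(δ − 2.326) = 0.9, so δ = 2.326 + 1.282 = 3.608.
δ = d·√(n/2) ⇒ d = δ/√(n/2) = 3.608/√(279/2) = 0.3055.

d ≈ 0.305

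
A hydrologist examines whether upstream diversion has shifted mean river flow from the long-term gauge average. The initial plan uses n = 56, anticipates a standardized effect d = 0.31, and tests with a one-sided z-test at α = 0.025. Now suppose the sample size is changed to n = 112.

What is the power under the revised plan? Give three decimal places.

With n = 112: δ = d·√n = 0.31 × √112 = 3.2807. Critical value z_{0.025} = 1.960.
Revised power = Φ(δ − 1.960) = Φ(1.321) = 0.9067.

Power ≈ 0.907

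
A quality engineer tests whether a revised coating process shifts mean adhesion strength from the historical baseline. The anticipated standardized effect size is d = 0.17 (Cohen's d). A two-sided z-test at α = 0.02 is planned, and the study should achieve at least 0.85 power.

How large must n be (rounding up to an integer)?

n = 392

Set Φ(δ − 2.326) = 0.85; then δ − 2.326 = Φ⁻¹(0.85) = 1.036, giving δ = 3.363.
(Ignoring the negligible lower-tail rejection probability gives the usual closed-form inversion.)
δ = d·√n ⇒ n = (δ/d)² = (3.363 / 0.17)² = 391.29.
Round up to the next whole unit.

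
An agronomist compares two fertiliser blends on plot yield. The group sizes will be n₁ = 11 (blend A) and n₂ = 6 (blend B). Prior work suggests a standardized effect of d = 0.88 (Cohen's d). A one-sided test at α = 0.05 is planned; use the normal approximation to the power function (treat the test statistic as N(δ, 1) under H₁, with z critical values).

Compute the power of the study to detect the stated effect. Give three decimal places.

Power ≈ 0.535

Noncentrality parameter: δ = d / √(1/n₁ + 1/n₂) = 0.88 / √(1/11 + 1/6) = 1.7339
One-sided α = 0.05 → critical value z_{0.05} = 1.645.
Power = P(Z > 1.645 − δ) = Φ(0.089) = 0.5355.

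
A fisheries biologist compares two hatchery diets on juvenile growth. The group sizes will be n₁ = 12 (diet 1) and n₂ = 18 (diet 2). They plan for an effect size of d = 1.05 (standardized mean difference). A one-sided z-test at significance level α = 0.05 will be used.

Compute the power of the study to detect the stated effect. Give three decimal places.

Noncentrality parameter: δ = d / √(1/n₁ + 1/n₂) = 1.05 / √(1/12 + 1/18) = 2.8174
Critical value for a one-sided test at α = 0.05: z_α = 1.645.
Power = P(Z > 1.645 − δ) = Φ(1.173) = 0.8795.

Power ≈ 0.880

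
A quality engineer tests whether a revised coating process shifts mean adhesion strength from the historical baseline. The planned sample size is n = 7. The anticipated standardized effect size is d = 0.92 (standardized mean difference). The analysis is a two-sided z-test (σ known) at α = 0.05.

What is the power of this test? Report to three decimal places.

Noncentrality parameter: δ = d·√n = 0.92 × √7 = 2.4341
Two-sided α = 0.05 → critical value z_{0.025} = 1.960.
Power = Φ(δ − 1.960) + Φ(−δ − 1.960) = Φ(0.474) + Φ(-4.394) = 0.6823 + 0.0000 = 0.6823.

Power ≈ 0.682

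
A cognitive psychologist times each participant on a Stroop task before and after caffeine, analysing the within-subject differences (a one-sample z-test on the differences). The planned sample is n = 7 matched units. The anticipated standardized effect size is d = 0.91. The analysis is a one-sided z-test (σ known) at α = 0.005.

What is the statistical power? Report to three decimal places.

Noncentrality parameter: δ = d·√n = 0.91 × √7 = 2.4076
One-sided α = 0.005 → critical value z_{0.005} = 2.576.
Power = Φ(δ − 2.576) = Φ(-0.168) = 0.4332.

Power ≈ 0.433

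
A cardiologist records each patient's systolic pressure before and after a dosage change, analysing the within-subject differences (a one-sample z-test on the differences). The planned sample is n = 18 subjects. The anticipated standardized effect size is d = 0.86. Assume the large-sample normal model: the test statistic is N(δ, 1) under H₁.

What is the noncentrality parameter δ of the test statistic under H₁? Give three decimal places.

δ = d·√n = 0.86 × √18 = 3.6487

δ ≈ 3.649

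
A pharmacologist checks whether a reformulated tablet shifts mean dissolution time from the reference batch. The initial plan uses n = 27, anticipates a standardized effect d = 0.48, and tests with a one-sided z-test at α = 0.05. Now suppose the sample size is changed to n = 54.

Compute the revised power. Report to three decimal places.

Power ≈ 0.970

With n = 54: δ = d·√n = 0.48 × √54 = 3.5273. Critical value z_{0.05} = 1.645.
Revised power = P(Z > 1.645 − δ) = Φ(1.882) = 0.9701.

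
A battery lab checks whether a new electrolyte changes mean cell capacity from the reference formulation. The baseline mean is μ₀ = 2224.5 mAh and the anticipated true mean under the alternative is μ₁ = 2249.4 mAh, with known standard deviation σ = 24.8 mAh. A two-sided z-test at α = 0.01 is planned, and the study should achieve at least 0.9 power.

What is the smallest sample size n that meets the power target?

n = 15

Standardized effect: d = |μ₁ − μ₀| / σ = |2249.4 − 2224.5| / 24.8 = 1.0040
Set Φ(δ − 2.576) = 0.9; then δ − 2.576 = Φ⁻¹(0.9) = 1.282, giving δ = 3.857.
(For δ > 0 the lower-tail rejection region contributes negligibly to power, so the one-term inversion is standard.)
δ = d·√n ⇒ n = (δ/d)² = (3.857 / 1.0040)² = 14.76.
Round up to the next whole unit.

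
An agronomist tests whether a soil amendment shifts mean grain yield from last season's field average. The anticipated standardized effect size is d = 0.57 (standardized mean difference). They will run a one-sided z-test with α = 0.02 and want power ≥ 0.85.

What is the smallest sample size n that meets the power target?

Set Φ(δ − 2.054) = 0.85; then δ − 2.054 = Φ⁻¹(0.85) = 1.036, giving δ = 3.090.
δ = d·√n ⇒ n = (δ/d)² = (3.090 / 0.57)² = 29.39.
Round up to the next whole unit.

n = 30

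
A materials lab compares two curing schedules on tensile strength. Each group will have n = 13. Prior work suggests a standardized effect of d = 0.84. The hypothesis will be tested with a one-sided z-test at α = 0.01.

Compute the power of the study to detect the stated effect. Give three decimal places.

Power ≈ 0.427

Noncentrality parameter: δ = d·√(n/2) = 0.84 × √(13/2) = 2.1416
One-sided α = 0.01 → critical value z_{0.01} = 2.326.
Power = P(Z > 2.326 − δ) = Φ(-0.185) = 0.4267.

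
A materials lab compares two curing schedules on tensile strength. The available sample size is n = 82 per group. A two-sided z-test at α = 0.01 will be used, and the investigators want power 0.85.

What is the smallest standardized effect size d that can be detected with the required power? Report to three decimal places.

Need Φ(δ − 2.576) = 0.85, so δ = 2.576 + 1.036 = 3.612.
(The second rejection-region term Φ(−δ − z_{α/2}) is negligible and dropped.)
δ = d·√(n/2) ⇒ d = δ/√(n/2) = 3.612/√(82/2) = 0.5641.

d ≈ 0.564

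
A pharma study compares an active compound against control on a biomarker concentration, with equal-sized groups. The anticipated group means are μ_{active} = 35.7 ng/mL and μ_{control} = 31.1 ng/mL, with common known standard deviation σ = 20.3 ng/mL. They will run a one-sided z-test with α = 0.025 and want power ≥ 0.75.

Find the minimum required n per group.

Standardized effect: d = |μ_{active} − μ_{control}| / σ = |35.7 − 31.1| / 20.3 = 0.2266
Set Φ(δ − 1.960) = 0.75; then δ − 1.960 = Φ⁻¹(0.75) = 0.674, giving δ = 2.634.
δ = d·√(n/2) ⇒ n = 2(δ/d)² = 2 × (2.634 / 0.2266)² = 270.33.
Round up to the next whole unit.

n = 271 per group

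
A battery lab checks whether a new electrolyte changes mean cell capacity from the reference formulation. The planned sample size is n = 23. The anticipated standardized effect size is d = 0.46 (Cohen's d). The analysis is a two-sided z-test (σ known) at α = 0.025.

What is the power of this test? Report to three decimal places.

Noncentrality parameter: δ = d·√n = 0.46 × √23 = 2.2061
Two-sided α = 0.025 → critical value z_{0.0125} = 2.241.
Power = Φ(δ − 2.241) + Φ(−δ − 2.241) = Φ(-0.035) + Φ(-4.447) = 0.4859 + 0.0000 = 0.4859.

Power ≈ 0.486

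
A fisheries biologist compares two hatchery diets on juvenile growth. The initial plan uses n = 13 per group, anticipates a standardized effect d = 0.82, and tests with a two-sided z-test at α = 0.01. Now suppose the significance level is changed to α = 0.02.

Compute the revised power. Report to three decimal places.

Power ≈ 0.407

δ = d·√(n/2) = 0.82 × √(13/2) = 2.0906 (unchanged). New critical value: z_{0.01} = 2.326.
Revised power = Φ(δ − 2.326) + Φ(−δ − 2.326) = Φ(-0.236) + Φ(-4.417) = 0.4068 + 0.0000 = 0.4068.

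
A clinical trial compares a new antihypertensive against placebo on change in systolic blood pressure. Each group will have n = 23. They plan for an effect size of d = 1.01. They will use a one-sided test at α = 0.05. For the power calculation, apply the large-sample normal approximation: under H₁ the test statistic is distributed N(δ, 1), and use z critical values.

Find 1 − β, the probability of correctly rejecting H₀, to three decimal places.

Power ≈ 0.962

Noncentrality parameter: δ = d·√(n/2) = 1.01 × √(23/2) = 3.4251
One-sided α = 0.05 → critical value z_{0.05} = 1.645.
Power = Φ(δ − 1.645) = Φ(1.780) = 0.9625.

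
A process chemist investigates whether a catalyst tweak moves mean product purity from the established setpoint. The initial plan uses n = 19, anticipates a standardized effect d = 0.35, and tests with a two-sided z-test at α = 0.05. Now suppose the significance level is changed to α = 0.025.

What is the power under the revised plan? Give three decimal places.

Power ≈ 0.237

δ = d·√n = 0.35 × √19 = 1.5256 (unchanged). New critical value: z_{0.0125} = 2.241.
Revised power = Φ(δ − 2.241) + Φ(−δ − 2.241) = Φ(-0.716) + Φ(-3.767) = 0.2371 + 0.0001 = 0.2371.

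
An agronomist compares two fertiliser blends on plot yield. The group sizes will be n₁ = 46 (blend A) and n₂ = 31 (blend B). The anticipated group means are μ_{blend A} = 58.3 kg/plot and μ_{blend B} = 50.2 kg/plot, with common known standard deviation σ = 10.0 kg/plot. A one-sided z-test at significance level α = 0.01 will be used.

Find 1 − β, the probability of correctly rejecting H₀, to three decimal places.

Power ≈ 0.877

Standardized effect: d = |μ_{blend A} − μ_{blend B}| / σ = |58.3 − 50.2| / 10.0 = 0.8100
Noncentrality parameter: δ = d / √(1/n₁ + 1/n₂) = 0.8100 / √(1/46 + 1/31) = 3.4858
One-sided α = 0.01 → critical value z_{0.01} = 2.326.
Power = Φ(δ − 2.326) = Φ(1.159) = 0.8769.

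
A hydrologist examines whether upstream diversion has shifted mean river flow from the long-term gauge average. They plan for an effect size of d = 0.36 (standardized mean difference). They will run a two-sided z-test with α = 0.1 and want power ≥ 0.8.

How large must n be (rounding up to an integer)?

Set Φ(δ − 1.645) = 0.8; then δ − 1.645 = Φ⁻¹(0.8) = 0.842, giving δ = 2.486.
(For δ > 0 the lower-tail rejection region contributes negligibly to power, so the one-term inversion is standard.)
δ = d·√n ⇒ n = (δ/d)² = (2.486 / 0.36)² = 47.70.
Rounding up, n = 48.

n = 48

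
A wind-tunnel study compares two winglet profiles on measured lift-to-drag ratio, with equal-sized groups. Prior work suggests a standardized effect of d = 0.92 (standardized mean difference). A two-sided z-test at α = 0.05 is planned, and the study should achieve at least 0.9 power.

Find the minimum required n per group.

Set Φ(δ − 1.960) = 0.9; then δ − 1.960 = Φ⁻¹(0.9) = 1.282, giving δ = 3.242.
(For δ > 0 the lower-tail rejection region contributes negligibly to power, so the one-term inversion is standard.)
δ = d·√(n/2) ⇒ n = 2(δ/d)² = 2 × (3.242 / 0.92)² = 24.83.
Round up to the next whole unit.

n = 25 per group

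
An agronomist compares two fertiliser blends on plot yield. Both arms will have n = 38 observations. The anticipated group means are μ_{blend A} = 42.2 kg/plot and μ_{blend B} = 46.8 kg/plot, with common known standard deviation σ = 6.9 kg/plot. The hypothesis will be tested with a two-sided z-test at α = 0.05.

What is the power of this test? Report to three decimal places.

Standardized effect: d = |μ_{blend A} − μ_{blend B}| / σ = |42.2 − 46.8| / 6.9 = 0.6667
Noncentrality parameter: δ = d·√(n/2) = 0.6667 × √(38/2) = 2.9059
Two-sided α = 0.05 → critical value z_{0.025} = 1.960.
Power = Φ(δ − 1.960) + Φ(−δ − 1.960) = Φ(0.946) + Φ(-4.866) = 0.8279 + 0.0000 = 0.8279.

Power ≈ 0.828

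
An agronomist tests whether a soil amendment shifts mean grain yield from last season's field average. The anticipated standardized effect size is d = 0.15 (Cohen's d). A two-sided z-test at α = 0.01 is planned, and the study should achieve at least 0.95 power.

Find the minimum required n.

n = 792

Set Φ(δ − 2.576) = 0.95; then δ − 2.576 = Φ⁻¹(0.95) = 1.645, giving δ = 4.221.
(The Φ(−δ − z_{α/2}) term is vanishingly small for δ > 0 and is dropped in the standard sample-size formula.)
δ = d·√n ⇒ n = (δ/d)² = (4.221 / 0.15)² = 791.74.
Rounding up, n = 792.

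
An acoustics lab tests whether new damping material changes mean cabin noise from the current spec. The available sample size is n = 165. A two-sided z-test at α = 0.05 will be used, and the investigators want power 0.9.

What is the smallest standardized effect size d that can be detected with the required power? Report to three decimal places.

Required noncentrality: δ = z_{0.025} + z_{0.10} = 1.960 + 1.282 = 3.242.
(Lower-tail contribution to power is negligible for δ > 0.)
δ = d·√n ⇒ d = δ/√n = 3.242/√165 = 0.2524.

d ≈ 0.252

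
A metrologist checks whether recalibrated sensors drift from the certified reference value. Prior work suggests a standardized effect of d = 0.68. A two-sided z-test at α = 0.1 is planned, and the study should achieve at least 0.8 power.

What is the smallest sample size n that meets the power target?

n = 14

Set Φ(δ − 1.645) = 0.8; then δ − 1.645 = Φ⁻¹(0.8) = 0.842, giving δ = 2.486.
(The Φ(−δ − z_{α/2}) term is vanishingly small for δ > 0 and is dropped in the standard sample-size formula.)
δ = d·√n ⇒ n = (δ/d)² = (2.486 / 0.68)² = 13.37.
Rounding up, n = 14.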